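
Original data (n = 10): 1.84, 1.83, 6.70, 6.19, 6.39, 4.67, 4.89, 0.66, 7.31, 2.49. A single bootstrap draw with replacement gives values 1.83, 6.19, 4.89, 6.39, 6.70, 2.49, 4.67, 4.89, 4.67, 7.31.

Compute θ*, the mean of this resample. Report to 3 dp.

Mean = (1.83 + 6.19 + 4.89 + 6.39 + 6.70 + 2.49 + 4.67 + 4.89 + 4.67 + 7.31) / 10 = 50.030 / 10 = 5.003

θ* = 5.003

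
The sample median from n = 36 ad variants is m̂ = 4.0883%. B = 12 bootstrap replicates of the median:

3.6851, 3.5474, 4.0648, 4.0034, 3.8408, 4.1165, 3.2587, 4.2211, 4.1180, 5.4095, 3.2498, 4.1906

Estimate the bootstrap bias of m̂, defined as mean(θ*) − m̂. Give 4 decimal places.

bias = −0.1128

mean(θ*) = (3.6851 + 3.5474 + 4.0648 + 4.0034 + 3.8408 + 4.1165 + 3.2587 + 4.2211 + 4.1180 + 5.4095 + 3.2498 + 4.1906) / 12 = 3.97547
bias = 3.97547 − 4.0883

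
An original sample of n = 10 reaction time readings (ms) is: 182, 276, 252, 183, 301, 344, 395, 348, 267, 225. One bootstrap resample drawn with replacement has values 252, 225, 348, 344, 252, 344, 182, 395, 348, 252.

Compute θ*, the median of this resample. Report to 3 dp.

θ* = 298.000

Sorted: 182, 225, 252, 252, 252, 344, 344, 348, 348, 395
Median = average of the two middle values = 298.000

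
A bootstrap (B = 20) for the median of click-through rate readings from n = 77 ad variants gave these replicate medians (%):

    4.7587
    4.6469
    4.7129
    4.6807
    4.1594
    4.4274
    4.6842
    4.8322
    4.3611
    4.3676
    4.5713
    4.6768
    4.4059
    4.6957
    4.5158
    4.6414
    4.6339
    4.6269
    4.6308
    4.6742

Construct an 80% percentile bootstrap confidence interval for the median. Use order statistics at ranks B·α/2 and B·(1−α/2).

(4.3611, 4.7129)

Sorted replicates: 4.1594, 4.3611, 4.3676, 4.4059, 4.4274, 4.5158, 4.5713, 4.6269, 4.6308, 4.6339, 4.6414, 4.6469, 4.6742, 4.6768, 4.6807, 4.6842, 4.6957, 4.7129, 4.7587, 4.8322
α = 0.20; lower rank = 20 × 0.100 = 2; upper rank = 20 × 0.900 = 18.
The 2nd smallest replicate is 4.3611; the 18th is 4.7129.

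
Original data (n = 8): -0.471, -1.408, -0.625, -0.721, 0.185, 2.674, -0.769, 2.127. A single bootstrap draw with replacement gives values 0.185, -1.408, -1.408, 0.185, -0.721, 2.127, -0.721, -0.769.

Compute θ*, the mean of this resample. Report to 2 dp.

θ* = -0.32

Mean = (0.185 + (-1.408) + (-1.408) + 0.185 + (-0.721) + 2.127 + (-0.721) + (-0.769)) / 8 = -2.5300 / 8 = -0.32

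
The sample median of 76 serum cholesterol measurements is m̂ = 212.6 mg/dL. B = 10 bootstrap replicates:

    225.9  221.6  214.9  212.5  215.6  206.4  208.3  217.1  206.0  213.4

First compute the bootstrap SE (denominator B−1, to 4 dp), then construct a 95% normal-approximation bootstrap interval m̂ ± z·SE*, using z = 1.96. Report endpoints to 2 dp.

Mean of replicates = 214.1700; sum of squared deviations = 368.9210; SE* = √(368.9210/9) = 6.4024
Margin = 1.96 × 6.4024 = 12.549
Interval: 212.6 ± 12.549

(200.05, 225.15)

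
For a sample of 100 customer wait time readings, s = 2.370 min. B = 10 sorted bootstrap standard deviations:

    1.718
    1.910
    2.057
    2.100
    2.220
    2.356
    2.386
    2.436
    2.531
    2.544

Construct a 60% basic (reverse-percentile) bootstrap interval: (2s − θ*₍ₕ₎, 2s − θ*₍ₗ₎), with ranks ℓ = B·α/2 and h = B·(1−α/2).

(2.304, 2.830)

Percentile endpoints at ranks 2 and 8: θ*₍2₎ = 1.910, θ*₍8₎ = 2.436.
Basic interval reflects these around s:
  lower = 2 × 2.370 − 2.436 = 2.304
  upper = 2 × 2.370 − 1.910 = 2.830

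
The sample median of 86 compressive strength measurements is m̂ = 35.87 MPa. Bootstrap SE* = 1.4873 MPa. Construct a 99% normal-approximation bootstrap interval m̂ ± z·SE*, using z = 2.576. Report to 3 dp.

Margin = 2.576 × 1.4873 = 3.8313
Interval: 35.87 ± 3.8313

(32.039, 39.701)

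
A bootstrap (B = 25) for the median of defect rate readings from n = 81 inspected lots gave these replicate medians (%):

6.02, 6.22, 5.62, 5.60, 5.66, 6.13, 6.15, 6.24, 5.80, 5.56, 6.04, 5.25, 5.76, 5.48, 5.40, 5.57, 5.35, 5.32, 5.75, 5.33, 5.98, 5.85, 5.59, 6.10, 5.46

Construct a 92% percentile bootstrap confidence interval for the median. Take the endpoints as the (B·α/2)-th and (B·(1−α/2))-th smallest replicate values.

(5.25, 6.22)

Sorted replicates: 5.25, 5.32, 5.33, 5.35, 5.40, 5.46, 5.48, 5.56, 5.57, 5.59, 5.60, 5.62, 5.66, 5.75, 5.76, 5.80, 5.85, 5.98, 6.02, 6.04, 6.10, 6.13, 6.15, 6.22, 6.24
α = 0.08; lower rank = 25 × 0.040 = 1; upper rank = 25 × 0.960 = 24.
The 1st smallest replicate is 5.25; the 24th is 6.22.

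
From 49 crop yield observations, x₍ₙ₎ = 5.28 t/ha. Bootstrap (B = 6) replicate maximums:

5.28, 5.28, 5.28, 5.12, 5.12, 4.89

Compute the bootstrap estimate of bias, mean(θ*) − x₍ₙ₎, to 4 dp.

mean(θ*) = (5.28 + 5.28 + 5.28 + 5.12 + 5.12 + 4.89) / 6 = 5.16167
bias = 5.16167 − 5.28

bias = −0.1183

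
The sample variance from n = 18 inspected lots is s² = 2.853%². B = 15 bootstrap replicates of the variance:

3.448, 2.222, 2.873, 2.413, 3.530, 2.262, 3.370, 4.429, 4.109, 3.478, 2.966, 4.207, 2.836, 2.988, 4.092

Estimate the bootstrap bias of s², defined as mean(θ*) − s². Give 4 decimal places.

mean(θ*) = (3.448 + 2.222 + 2.873 + 2.413 + 3.530 + 2.262 + 3.370 + 4.429 + 4.109 + 3.478 + 2.966 + 4.207 + 2.836 + 2.988 + 4.092) / 15 = 3.28153
bias = 3.28153 − 2.853

bias = +0.4285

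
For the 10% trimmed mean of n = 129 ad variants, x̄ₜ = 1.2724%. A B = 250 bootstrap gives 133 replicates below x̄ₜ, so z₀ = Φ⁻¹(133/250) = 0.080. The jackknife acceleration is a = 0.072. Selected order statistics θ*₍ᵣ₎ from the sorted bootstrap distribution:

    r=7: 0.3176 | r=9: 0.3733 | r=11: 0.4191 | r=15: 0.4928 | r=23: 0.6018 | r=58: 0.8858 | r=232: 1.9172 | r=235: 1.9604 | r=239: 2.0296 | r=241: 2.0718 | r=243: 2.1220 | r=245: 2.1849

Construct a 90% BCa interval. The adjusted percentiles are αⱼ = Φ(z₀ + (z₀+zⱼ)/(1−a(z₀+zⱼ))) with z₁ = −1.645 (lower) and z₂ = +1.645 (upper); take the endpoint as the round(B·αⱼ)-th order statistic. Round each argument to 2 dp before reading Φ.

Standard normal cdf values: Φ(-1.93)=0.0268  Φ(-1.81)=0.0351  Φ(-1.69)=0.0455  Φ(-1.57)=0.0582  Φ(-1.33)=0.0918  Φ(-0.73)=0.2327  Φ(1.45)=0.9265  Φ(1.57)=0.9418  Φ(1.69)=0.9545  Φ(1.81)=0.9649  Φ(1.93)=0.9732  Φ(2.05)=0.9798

Lower: z₀ + z₁ = 0.080 + (-1.645) = -1.565; 1 − a(z₀+z₁) = 1 − (0.072)(-1.565) = 1.1127; argument = 0.080 + (-1.565)/1.1127 = -1.3265 → -1.33.
α₁ = Φ(-1.33) = 0.0918; rank = round(250 × 0.0918) = 23; θ*₍23₎ = 0.6018.
Upper: z₀ + z₂ = 1.725; 1 − a(z₀+z₂) = 0.8758; argument = 2.0496 → 2.05; α₂ = 0.9798; rank = 245; θ*₍245₎ = 2.1849.

(0.6018, 2.1849)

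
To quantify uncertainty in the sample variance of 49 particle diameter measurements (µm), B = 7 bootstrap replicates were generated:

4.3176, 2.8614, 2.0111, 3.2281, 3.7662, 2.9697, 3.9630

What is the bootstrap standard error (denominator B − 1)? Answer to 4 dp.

SE* = 0.7811

Bootstrap SE is the standard deviation of the 7 replicate variances.
Mean of replicates: (4.3176 + 2.8614 + 2.0111 + 3.2281 + 3.7662 + 2.9697 + 3.9630) / 7 = 23.11710 / 7 = 3.30244
Sum of squared deviations: (+1.01516)² + (−0.44104)² + (−1.29134)² + (−0.07434)² + (+0.46376)² + (−0.33274)² + (+0.66056)² = 3.66028
Variance = 3.66028 / 6 = 0.61005
SE* = √0.61005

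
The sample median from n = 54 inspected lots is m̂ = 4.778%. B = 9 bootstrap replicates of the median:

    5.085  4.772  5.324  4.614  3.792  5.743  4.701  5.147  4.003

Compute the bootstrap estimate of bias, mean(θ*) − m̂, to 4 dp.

mean(θ*) = (5.085 + 4.772 + 5.324 + 4.614 + 3.792 + 5.743 + 4.701 + 5.147 + 4.003) / 9 = 4.79789
bias = 4.79789 − 4.778

bias = +0.0199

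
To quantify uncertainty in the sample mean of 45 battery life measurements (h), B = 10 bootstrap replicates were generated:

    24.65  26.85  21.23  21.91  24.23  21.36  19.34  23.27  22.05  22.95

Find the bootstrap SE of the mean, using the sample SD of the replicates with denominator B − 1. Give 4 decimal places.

Bootstrap SE is the standard deviation of the 10 replicate means.
Mean of replicates: (24.65 + 26.85 + 21.23 + 21.91 + 24.23 + 21.36 + 19.34 + 23.27 + 22.05 + 22.95) / 10 = 227.84000 / 10 = 22.78400
Sum of squared deviations: (+1.86600)² + (+4.06600)² + (−1.55400)² + (−0.87400)² + (+1.44600)² + (−1.42400)² + (−3.44400)² + (+0.48600)² + (−0.73400)² + (+0.16600)² = 39.97544
Variance = 39.97544 / 9 = 4.44172
SE* = √4.44172

SE* = 2.1075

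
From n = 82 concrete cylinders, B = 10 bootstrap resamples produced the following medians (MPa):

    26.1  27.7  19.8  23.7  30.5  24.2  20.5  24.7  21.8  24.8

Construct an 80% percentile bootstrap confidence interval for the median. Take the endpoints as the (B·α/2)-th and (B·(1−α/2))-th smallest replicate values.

Sorted replicates: 19.8, 20.5, 21.8, 23.7, 24.2, 24.7, 24.8, 26.1, 27.7, 30.5
α = 0.20; lower rank = 10 × 0.100 = 1; upper rank = 10 × 0.900 = 9.
The 1st smallest replicate is 19.8; the 9th is 27.7.

(19.8, 27.7)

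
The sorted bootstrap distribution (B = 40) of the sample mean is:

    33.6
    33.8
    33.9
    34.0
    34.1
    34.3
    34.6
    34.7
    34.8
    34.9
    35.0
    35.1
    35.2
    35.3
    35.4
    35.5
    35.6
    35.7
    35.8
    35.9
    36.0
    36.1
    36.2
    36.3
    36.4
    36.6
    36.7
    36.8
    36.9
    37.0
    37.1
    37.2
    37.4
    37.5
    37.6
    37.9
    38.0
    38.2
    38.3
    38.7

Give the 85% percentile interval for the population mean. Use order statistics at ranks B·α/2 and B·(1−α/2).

(33.9, 38.0)

α = 0.15; lower rank = 40 × 0.075 = 3; upper rank = 40 × 0.925 = 37.
The 3rd smallest replicate is 33.9; the 37th is 38.0.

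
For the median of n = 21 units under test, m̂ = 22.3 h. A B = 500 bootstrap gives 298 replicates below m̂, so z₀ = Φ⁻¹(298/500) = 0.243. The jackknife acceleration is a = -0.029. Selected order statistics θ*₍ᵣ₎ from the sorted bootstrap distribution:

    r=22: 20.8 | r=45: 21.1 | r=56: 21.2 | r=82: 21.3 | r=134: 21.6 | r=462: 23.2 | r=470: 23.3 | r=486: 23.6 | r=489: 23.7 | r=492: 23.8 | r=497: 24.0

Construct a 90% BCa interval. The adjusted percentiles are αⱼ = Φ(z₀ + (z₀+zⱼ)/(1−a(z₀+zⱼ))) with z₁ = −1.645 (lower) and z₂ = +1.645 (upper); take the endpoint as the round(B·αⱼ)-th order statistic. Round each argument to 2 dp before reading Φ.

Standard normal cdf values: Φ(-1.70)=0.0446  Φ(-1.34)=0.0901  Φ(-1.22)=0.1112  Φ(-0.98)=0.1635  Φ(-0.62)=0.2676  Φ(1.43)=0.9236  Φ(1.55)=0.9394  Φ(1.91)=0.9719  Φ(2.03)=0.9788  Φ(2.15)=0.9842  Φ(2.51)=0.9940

(21.2, 23.7)

Lower: z₀ + z₁ = 0.243 + (-1.645) = -1.402; 1 − a(z₀+z₁) = 1 − (-0.029)(-1.402) = 0.9593; argument = 0.243 + (-1.402)/0.9593 = -1.2184 → -1.22.
α₁ = Φ(-1.22) = 0.1112; rank = round(500 × 0.1112) = 56; θ*₍56₎ = 21.2.
Upper: z₀ + z₂ = 1.888; 1 − a(z₀+z₂) = 1.0548; argument = 2.0330 → 2.03; α₂ = 0.9788; rank = 489; θ*₍489₎ = 23.7.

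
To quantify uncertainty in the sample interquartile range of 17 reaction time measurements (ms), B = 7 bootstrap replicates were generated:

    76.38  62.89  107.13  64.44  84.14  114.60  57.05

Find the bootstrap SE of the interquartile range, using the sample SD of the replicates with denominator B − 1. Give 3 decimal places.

SE* = 22.430

Bootstrap SE is the standard deviation of the 7 replicate interquartile ranges.
Mean of replicates: (76.38 + 62.89 + 107.13 + 64.44 + 84.14 + 114.60 + 57.05) / 7 = 566.6300 / 7 = 80.9471
Sum of squared deviations: (−4.5671)² + (−18.0571)² + (+26.1829)² + (−16.5071)² + (+3.1929)² + (+33.6529)² + (−23.8971)² = 3018.7295
Variance = 3018.7295 / 6 = 503.1216
SE* = √503.1216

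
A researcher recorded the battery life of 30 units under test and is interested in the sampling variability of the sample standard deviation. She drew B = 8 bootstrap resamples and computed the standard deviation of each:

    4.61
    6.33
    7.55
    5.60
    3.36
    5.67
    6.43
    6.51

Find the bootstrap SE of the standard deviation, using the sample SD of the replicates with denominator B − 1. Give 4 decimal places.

SE* = 1.2904

Bootstrap SE is the standard deviation of the 8 replicate standard deviations.
Mean of replicates: (4.61 + 6.33 + 7.55 + 5.60 + 3.36 + 5.67 + 6.43 + 6.51) / 8 = 46.06000 / 8 = 5.75750
Sum of squared deviations: (−1.14750)² + (+0.57250)² + (+1.79250)² + (−0.15750)² + (−2.39750)² + (−0.08750)² + (+0.67250)² + (+0.75250)² = 11.65655
Variance = 11.65655 / 7 = 1.66522
SE* = √1.66522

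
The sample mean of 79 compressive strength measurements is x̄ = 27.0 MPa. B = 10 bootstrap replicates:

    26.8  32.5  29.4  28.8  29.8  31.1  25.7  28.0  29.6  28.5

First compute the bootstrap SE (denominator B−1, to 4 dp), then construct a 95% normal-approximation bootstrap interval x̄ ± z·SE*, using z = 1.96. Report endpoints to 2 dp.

(23.14, 30.86)

Mean of replicates = 29.0200; sum of squared deviations = 34.8360; SE* = √(34.8360/9) = 1.9674
Margin = 1.96 × 1.9674 = 3.856
Interval: 27.0 ± 3.856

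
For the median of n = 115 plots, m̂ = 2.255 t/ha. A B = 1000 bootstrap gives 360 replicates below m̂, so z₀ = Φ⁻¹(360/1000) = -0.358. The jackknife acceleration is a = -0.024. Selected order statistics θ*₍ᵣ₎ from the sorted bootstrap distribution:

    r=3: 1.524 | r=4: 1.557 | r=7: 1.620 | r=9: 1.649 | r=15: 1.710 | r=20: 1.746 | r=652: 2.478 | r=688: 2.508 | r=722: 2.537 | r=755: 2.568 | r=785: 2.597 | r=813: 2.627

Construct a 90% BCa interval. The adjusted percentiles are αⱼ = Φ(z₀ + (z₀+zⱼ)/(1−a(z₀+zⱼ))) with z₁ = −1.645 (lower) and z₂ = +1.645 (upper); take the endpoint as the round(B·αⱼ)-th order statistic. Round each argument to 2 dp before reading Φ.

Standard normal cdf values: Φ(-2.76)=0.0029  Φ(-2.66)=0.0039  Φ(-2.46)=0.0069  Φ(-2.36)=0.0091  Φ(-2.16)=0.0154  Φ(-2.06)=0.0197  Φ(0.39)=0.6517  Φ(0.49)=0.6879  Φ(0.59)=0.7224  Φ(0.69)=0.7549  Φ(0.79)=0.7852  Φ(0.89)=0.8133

Lower: z₀ + z₁ = -0.358 + (-1.645) = -2.003; 1 − a(z₀+z₁) = 1 − (-0.024)(-2.003) = 0.9519; argument = -0.358 + (-2.003)/0.9519 = -2.4622 → -2.46.
α₁ = Φ(-2.46) = 0.0069; rank = round(1000 × 0.0069) = 7; θ*₍7₎ = 1.620.
Upper: z₀ + z₂ = 1.287; 1 − a(z₀+z₂) = 1.0309; argument = 0.8904 → 0.89; α₂ = 0.8133; rank = 813; θ*₍813₎ = 2.627.

(1.620, 2.627)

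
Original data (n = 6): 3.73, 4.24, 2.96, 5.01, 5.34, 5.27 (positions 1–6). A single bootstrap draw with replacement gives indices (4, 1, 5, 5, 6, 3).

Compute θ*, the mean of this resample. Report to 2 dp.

θ* = 4.61

Resample values: 5.01, 3.73, 5.34, 5.34, 5.27, 2.96.
Mean = (5.01 + 3.73 + 5.34 + 5.34 + 5.27 + 2.96) / 6 = 27.650 / 6 = 4.61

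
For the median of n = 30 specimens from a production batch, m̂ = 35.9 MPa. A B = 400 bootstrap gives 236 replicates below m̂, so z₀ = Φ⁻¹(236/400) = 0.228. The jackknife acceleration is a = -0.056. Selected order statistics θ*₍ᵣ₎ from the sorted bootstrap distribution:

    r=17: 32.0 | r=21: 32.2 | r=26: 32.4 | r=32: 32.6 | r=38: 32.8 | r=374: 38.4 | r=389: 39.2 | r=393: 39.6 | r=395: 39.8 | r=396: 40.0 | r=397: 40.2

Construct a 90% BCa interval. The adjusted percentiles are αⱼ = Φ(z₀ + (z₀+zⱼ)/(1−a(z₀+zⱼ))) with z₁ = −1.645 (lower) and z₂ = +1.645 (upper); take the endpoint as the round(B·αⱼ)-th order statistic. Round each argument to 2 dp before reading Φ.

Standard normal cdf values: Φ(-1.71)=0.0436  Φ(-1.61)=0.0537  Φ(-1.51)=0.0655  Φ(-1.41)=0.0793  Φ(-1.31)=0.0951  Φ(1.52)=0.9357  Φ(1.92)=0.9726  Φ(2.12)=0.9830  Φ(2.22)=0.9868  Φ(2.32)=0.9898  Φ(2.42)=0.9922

(32.8, 39.2)

Lower: z₀ + z₁ = 0.228 + (-1.645) = -1.417; 1 − a(z₀+z₁) = 1 − (-0.056)(-1.417) = 0.9206; argument = 0.228 + (-1.417)/0.9206 = -1.3111 → -1.31.
α₁ = Φ(-1.31) = 0.0951; rank = round(400 × 0.0951) = 38; θ*₍38₎ = 32.8.
Upper: z₀ + z₂ = 1.873; 1 − a(z₀+z₂) = 1.1049; argument = 1.9232 → 1.92; α₂ = 0.9726; rank = 389; θ*₍389₎ = 39.2.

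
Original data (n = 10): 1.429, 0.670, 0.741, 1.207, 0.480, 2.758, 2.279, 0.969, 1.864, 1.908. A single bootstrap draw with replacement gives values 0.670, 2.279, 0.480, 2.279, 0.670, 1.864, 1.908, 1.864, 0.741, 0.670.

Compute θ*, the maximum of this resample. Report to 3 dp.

Maximum = 2.279

θ* = 2.279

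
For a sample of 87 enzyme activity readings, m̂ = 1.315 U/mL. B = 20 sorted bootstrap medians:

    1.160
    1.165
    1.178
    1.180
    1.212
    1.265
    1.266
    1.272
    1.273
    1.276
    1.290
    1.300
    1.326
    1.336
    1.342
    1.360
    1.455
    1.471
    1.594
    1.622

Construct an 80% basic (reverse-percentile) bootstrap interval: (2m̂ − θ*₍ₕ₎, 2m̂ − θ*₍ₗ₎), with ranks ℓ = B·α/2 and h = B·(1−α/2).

Percentile endpoints at ranks 2 and 18: θ*₍2₎ = 1.165, θ*₍18₎ = 1.471.
Basic interval reflects these around m̂:
  lower = 2 × 1.315 − 1.471 = 1.159
  upper = 2 × 1.315 − 1.165 = 1.465

(1.159, 1.465)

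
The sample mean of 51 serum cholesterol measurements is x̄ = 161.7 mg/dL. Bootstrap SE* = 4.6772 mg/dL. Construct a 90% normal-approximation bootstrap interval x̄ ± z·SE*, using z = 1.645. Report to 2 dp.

(154.01, 169.39)

Margin = 1.645 × 4.6772 = 7.694
Interval: 161.7 ± 7.694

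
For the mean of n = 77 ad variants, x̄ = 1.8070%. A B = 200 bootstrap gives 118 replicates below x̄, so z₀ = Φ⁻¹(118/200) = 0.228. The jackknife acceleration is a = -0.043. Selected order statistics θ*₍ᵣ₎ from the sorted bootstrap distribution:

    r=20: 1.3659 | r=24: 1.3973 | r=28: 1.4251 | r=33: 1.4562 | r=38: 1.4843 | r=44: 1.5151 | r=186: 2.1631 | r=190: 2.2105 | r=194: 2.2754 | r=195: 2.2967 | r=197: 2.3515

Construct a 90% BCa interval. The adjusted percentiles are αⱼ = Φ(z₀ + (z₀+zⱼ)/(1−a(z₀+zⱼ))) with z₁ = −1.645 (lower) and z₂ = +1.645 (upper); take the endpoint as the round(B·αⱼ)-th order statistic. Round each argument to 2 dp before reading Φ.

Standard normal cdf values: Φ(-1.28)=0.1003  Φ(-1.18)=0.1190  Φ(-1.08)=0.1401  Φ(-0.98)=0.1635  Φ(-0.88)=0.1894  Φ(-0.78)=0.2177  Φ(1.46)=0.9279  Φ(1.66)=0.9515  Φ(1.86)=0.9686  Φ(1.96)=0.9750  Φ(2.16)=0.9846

(1.3659, 2.2967)

Lower: z₀ + z₁ = 0.228 + (-1.645) = -1.417; 1 − a(z₀+z₁) = 1 − (-0.043)(-1.417) = 0.9391; argument = 0.228 + (-1.417)/0.9391 = -1.2809 → -1.28.
α₁ = Φ(-1.28) = 0.1003; rank = round(200 × 0.1003) = 20; θ*₍20₎ = 1.3659.
Upper: z₀ + z₂ = 1.873; 1 − a(z₀+z₂) = 1.0805; argument = 1.9614 → 1.96; α₂ = 0.9750; rank = 195; θ*₍195₎ = 2.2967.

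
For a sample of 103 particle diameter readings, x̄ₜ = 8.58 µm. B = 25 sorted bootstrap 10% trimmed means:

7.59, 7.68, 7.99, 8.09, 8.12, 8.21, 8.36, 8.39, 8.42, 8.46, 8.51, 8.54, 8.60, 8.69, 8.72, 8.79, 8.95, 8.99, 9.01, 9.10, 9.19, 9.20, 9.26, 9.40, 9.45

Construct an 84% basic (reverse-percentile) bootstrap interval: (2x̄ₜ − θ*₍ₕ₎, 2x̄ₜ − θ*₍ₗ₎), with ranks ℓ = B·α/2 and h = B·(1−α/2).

(7.90, 9.48)

Percentile endpoints at ranks 2 and 23: θ*₍2₎ = 7.68, θ*₍23₎ = 9.26.
Basic interval reflects these around x̄ₜ:
  lower = 2 × 8.58 − 9.26 = 7.90
  upper = 2 × 8.58 − 7.68 = 9.48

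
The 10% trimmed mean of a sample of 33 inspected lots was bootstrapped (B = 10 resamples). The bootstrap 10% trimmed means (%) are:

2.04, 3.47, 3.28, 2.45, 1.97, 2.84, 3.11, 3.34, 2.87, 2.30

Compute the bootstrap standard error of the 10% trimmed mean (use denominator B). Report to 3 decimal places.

SE* = 0.520

Bootstrap SE is the standard deviation of the 10 replicate 10% trimmed means.
Mean of replicates: (2.04 + 3.47 + 3.28 + 2.45 + 1.97 + 2.84 + 3.11 + 3.34 + 2.87 + 2.30) / 10 = 27.6700 / 10 = 2.7670
Sum of squared deviations: (−0.7270)² + (+0.7030)² + (+0.5130)² + (−0.3170)² + (−0.7970)² + (+0.0730)² + (+0.3430)² + (+0.5730)² + (+0.1030)² + (−0.4670)² = 2.7016
Variance = 2.7016 / 10 = 0.2702
SE* = √0.2702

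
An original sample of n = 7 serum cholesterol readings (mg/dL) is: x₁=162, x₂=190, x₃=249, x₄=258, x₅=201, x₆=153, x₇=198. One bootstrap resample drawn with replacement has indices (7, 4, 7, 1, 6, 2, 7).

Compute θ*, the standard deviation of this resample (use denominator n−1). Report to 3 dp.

Resample values: 198, 258, 198, 162, 153, 190, 198.
Mean = 193.8571; sum of squared deviations = 6864.8571
s² = 6864.8571 / 6 = 1144.1429
s = √1144.1429 = 33.825

θ* = 33.825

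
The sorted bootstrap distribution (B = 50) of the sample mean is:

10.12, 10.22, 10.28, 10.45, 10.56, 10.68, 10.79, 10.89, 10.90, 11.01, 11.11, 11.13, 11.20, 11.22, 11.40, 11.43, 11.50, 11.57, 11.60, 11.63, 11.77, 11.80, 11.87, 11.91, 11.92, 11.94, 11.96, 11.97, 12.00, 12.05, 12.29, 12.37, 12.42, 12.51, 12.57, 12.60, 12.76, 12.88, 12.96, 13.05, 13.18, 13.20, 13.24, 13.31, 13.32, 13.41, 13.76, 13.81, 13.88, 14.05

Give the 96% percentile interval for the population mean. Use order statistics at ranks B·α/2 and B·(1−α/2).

α = 0.04; lower rank = 50 × 0.020 = 1; upper rank = 50 × 0.980 = 49.
The 1st smallest replicate is 10.12; the 49th is 13.88.

(10.12, 13.88)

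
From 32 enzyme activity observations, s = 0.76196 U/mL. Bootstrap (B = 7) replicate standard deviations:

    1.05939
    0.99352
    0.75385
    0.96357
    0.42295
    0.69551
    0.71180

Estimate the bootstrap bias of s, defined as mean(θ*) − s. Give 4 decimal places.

bias = +0.0381

mean(θ*) = (1.05939 + 0.99352 + 0.75385 + 0.96357 + 0.42295 + 0.69551 + 0.71180) / 7 = 0.80008
bias = 0.80008 − 0.76196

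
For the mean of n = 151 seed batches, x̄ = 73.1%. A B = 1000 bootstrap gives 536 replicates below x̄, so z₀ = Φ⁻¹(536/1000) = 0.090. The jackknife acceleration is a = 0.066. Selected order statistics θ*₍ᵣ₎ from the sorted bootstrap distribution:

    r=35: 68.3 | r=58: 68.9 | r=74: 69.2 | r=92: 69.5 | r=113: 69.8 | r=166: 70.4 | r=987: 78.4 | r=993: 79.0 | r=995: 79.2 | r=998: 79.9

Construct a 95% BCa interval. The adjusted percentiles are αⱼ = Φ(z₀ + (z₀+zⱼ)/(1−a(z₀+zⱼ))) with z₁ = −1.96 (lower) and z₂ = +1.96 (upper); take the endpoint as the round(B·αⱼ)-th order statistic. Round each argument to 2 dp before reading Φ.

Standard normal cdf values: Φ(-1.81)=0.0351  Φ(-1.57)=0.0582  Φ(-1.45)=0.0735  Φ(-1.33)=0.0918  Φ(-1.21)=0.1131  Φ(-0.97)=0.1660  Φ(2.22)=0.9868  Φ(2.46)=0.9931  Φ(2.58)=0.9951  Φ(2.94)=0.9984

(68.9, 79.0)

Lower: z₀ + z₁ = 0.090 + (-1.960) = -1.870; 1 − a(z₀+z₁) = 1 − (0.066)(-1.870) = 1.1234; argument = 0.090 + (-1.870)/1.1234 = -1.5746 → -1.57.
α₁ = Φ(-1.57) = 0.0582; rank = round(1000 × 0.0582) = 58; θ*₍58₎ = 68.9.
Upper: z₀ + z₂ = 2.050; 1 − a(z₀+z₂) = 0.8647; argument = 2.4608 → 2.46; α₂ = 0.9931; rank = 993; θ*₍993₎ = 79.0.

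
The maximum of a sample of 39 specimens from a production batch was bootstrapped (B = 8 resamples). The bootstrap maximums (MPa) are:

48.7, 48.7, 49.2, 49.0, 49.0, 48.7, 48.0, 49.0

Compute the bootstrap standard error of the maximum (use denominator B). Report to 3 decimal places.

Bootstrap SE is the standard deviation of the 8 replicate maximums.
Mean of replicates: (48.7 + 48.7 + 49.2 + 49.0 + 49.0 + 48.7 + 48.0 + 49.0) / 8 = 390.3000 / 8 = 48.7875
Sum of squared deviations: (−0.0875)² + (−0.0875)² + (+0.4125)² + (+0.2125)² + (+0.2125)² + (−0.0875)² + (−0.7875)² + (+0.2125)² = 0.9488
Variance = 0.9488 / 8 = 0.1186
SE* = √0.1186

SE* = 0.344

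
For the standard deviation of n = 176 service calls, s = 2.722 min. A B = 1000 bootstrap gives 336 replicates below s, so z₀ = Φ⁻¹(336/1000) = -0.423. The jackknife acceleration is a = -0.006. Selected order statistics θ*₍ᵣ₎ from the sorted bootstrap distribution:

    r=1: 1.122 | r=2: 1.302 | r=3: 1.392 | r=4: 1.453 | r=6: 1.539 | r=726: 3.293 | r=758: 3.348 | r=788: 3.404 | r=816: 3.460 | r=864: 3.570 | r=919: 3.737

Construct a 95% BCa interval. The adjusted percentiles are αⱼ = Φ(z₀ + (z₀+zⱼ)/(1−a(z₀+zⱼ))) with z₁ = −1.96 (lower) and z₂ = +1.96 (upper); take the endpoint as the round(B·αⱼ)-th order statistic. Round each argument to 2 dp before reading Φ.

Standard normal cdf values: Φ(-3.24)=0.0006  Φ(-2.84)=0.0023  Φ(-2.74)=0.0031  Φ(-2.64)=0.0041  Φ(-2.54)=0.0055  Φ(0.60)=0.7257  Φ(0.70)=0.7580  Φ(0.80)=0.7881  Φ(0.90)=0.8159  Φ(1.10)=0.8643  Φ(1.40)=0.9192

(1.302, 3.570)

Lower: z₀ + z₁ = -0.423 + (-1.960) = -2.383; 1 − a(z₀+z₁) = 1 − (-0.006)(-2.383) = 0.9857; argument = -0.423 + (-2.383)/0.9857 = -2.8406 → -2.84.
α₁ = Φ(-2.84) = 0.0023; rank = round(1000 × 0.0023) = 2; θ*₍2₎ = 1.302.
Upper: z₀ + z₂ = 1.537; 1 − a(z₀+z₂) = 1.0092; argument = 1.1000 → 1.10; α₂ = 0.8643; rank = 864; θ*₍864₎ = 3.570.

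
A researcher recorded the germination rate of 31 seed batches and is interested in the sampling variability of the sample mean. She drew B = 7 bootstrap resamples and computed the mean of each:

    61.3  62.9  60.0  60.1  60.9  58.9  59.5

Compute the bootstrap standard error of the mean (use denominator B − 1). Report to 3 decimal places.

Bootstrap SE is the standard deviation of the 7 replicate means.
Mean of replicates: (61.3 + 62.9 + 60.0 + 60.1 + 60.9 + 58.9 + 59.5) / 7 = 423.6000 / 7 = 60.5143
Sum of squared deviations: (+0.7857)² + (+2.3857)² + (−0.5143)² + (−0.4143)² + (+0.3857)² + (−1.6143)² + (−1.0143)² = 10.5286
Variance = 10.5286 / 6 = 1.7548
SE* = √1.7548

SE* = 1.325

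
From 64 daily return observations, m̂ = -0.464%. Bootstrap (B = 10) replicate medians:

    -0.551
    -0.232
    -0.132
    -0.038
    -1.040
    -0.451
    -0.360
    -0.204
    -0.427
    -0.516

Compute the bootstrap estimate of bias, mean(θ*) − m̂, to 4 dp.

mean(θ*) = ((-0.551) + (-0.232) + (-0.132) + (-0.038) + (-1.040) + (-0.451) + (-0.360) + (-0.204) + (-0.427) + (-0.516)) / 10 = -0.39510
bias = -0.39510 − -0.464

bias = +0.0689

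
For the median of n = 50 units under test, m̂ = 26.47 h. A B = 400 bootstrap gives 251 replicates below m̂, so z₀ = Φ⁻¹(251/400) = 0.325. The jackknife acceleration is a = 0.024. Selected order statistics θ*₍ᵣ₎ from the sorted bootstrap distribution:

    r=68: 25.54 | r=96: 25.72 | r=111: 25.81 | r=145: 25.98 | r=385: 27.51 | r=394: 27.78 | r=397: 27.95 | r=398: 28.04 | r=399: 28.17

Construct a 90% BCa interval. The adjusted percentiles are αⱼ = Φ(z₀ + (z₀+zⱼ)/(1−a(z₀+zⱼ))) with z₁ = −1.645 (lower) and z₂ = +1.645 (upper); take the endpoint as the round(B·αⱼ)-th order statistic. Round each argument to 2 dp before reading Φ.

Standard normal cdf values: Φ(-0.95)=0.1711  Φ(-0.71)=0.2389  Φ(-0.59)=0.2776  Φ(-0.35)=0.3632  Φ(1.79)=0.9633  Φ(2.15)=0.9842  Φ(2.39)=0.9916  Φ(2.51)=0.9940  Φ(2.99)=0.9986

Lower: z₀ + z₁ = 0.325 + (-1.645) = -1.320; 1 − a(z₀+z₁) = 1 − (0.024)(-1.320) = 1.0317; argument = 0.325 + (-1.320)/1.0317 = -0.9545 → -0.95.
α₁ = Φ(-0.95) = 0.1711; rank = round(400 × 0.1711) = 68; θ*₍68₎ = 25.54.
Upper: z₀ + z₂ = 1.970; 1 − a(z₀+z₂) = 0.9527; argument = 2.3928 → 2.39; α₂ = 0.9916; rank = 397; θ*₍397₎ = 27.95.

(25.54, 27.95)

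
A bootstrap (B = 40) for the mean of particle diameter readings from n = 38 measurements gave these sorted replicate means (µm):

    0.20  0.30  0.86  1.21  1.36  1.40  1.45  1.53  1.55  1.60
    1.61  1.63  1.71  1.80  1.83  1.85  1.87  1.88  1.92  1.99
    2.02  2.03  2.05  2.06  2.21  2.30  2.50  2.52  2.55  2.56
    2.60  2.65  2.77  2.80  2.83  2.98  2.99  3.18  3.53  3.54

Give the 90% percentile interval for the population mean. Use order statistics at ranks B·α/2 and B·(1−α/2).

α = 0.10; lower rank = 40 × 0.050 = 2; upper rank = 40 × 0.950 = 38.
The 2nd smallest replicate is 0.30; the 38th is 3.18.

(0.30, 3.18)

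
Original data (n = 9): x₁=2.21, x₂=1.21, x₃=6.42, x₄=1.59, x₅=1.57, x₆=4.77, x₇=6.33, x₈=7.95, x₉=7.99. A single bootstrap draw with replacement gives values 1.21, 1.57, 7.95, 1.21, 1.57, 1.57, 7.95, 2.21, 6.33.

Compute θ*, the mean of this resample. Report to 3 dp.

θ* = 3.508

Mean = (1.21 + 1.57 + 7.95 + 1.21 + 1.57 + 1.57 + 7.95 + 2.21 + 6.33) / 9 = 31.570 / 9 = 3.508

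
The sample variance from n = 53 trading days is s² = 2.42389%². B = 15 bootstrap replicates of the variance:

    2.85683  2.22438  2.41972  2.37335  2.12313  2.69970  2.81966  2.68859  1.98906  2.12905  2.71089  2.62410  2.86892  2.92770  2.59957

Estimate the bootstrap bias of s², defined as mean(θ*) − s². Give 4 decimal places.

mean(θ*) = (2.85683 + 2.22438 + 2.41972 + 2.37335 + 2.12313 + 2.69970 + 2.81966 + 2.68859 + 1.98906 + 2.12905 + 2.71089 + 2.62410 + 2.86892 + 2.92770 + 2.59957) / 15 = 2.53698
bias = 2.53698 − 2.42389

bias = +0.1131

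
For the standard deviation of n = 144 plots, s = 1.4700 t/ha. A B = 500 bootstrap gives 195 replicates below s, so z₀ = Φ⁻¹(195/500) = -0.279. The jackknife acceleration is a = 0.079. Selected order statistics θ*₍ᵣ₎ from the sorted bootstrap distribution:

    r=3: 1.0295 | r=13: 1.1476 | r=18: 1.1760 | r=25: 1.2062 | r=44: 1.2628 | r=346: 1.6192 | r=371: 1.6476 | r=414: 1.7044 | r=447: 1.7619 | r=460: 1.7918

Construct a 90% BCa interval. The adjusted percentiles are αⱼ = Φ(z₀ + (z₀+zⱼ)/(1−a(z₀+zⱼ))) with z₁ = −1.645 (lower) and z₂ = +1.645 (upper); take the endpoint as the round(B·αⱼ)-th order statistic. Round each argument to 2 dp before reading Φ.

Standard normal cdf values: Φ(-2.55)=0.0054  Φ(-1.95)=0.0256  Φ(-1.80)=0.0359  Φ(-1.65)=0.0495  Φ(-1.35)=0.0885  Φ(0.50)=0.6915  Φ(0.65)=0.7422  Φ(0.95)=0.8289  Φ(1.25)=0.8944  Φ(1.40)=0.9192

(1.1476, 1.7619)

Lower: z₀ + z₁ = -0.279 + (-1.645) = -1.924; 1 − a(z₀+z₁) = 1 − (0.079)(-1.924) = 1.1520; argument = -0.279 + (-1.924)/1.1520 = -1.9491 → -1.95.
α₁ = Φ(-1.95) = 0.0256; rank = round(500 × 0.0256) = 13; θ*₍13₎ = 1.1476.
Upper: z₀ + z₂ = 1.366; 1 − a(z₀+z₂) = 0.8921; argument = 1.2522 → 1.25; α₂ = 0.8944; rank = 447; θ*₍447₎ = 1.7619.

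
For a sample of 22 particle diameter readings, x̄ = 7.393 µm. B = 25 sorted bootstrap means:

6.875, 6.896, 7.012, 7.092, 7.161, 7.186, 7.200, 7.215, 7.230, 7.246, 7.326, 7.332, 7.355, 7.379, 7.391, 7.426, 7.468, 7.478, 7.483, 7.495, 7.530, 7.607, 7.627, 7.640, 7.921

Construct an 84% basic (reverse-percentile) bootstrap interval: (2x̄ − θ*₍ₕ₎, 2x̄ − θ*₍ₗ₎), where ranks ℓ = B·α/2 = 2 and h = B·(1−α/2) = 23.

Percentile endpoints at ranks 2 and 23: θ*₍2₎ = 6.896, θ*₍23₎ = 7.627.
Basic interval reflects these around x̄:
  lower = 2 × 7.393 − 7.627 = 7.159
  upper = 2 × 7.393 − 6.896 = 7.890

(7.159, 7.890)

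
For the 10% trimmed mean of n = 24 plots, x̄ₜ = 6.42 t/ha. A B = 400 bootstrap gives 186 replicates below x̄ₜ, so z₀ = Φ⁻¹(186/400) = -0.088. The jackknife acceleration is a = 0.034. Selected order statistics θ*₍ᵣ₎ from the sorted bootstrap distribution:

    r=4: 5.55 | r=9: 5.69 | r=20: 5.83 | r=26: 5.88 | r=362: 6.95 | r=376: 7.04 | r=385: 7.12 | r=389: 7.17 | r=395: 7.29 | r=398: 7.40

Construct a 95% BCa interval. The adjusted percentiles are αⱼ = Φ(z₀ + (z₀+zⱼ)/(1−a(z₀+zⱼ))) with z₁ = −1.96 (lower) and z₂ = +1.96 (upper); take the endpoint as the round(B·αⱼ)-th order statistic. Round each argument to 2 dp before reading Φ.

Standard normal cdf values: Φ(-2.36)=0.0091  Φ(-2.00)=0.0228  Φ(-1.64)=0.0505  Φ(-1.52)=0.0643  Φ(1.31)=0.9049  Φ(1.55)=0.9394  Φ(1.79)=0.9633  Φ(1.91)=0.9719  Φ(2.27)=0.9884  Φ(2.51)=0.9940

Lower: z₀ + z₁ = -0.088 + (-1.960) = -2.048; 1 − a(z₀+z₁) = 1 − (0.034)(-2.048) = 1.0696; argument = -0.088 + (-2.048)/1.0696 = -2.0027 → -2.00.
α₁ = Φ(-2.00) = 0.0228; rank = round(400 × 0.0228) = 9; θ*₍9₎ = 5.69.
Upper: z₀ + z₂ = 1.872; 1 − a(z₀+z₂) = 0.9364; argument = 1.9112 → 1.91; α₂ = 0.9719; rank = 389; θ*₍389₎ = 7.17.

(5.69, 7.17)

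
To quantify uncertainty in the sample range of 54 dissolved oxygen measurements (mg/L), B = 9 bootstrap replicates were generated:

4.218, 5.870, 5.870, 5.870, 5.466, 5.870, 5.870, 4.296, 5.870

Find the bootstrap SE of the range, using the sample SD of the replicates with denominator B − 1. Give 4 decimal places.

SE* = 0.6987

Bootstrap SE is the standard deviation of the 9 replicate ranges.
Mean of replicates: (4.218 + 5.870 + 5.870 + 5.870 + 5.466 + 5.870 + 5.870 + 4.296 + 5.870) / 9 = 49.20000 / 9 = 5.46667
Sum of squared deviations: (−1.24867)² + (+0.40333)² + (+0.40333)² + (+0.40333)² + (−0.00067)² + (+0.40333)² + (+0.40333)² + (−1.17067)² + (+0.40333)² = 3.90570
Variance = 3.90570 / 8 = 0.48821
SE* = √0.48821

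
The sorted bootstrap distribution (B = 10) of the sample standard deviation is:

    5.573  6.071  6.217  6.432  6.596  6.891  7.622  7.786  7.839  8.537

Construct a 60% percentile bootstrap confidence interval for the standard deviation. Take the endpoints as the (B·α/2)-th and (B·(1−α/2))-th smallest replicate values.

(6.071, 7.786)

α = 0.40; lower rank = 10 × 0.200 = 2; upper rank = 10 × 0.800 = 8.
The 2nd smallest replicate is 6.071; the 8th is 7.786.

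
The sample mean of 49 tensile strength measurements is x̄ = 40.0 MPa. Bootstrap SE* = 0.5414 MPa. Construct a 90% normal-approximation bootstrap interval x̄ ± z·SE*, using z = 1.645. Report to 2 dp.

(39.11, 40.89)

Margin = 1.645 × 0.5414 = 0.891
Interval: 40.0 ± 0.891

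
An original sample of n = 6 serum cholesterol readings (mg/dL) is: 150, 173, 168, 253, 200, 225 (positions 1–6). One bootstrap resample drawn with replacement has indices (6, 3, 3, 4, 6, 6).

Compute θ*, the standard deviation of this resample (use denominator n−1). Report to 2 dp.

θ* = 34.78

Resample values: 225, 168, 168, 253, 225, 225.
Mean = 210.6667; sum of squared deviations = 6049.3333
s² = 6049.3333 / 5 = 1209.8667
s = √1209.8667 = 34.78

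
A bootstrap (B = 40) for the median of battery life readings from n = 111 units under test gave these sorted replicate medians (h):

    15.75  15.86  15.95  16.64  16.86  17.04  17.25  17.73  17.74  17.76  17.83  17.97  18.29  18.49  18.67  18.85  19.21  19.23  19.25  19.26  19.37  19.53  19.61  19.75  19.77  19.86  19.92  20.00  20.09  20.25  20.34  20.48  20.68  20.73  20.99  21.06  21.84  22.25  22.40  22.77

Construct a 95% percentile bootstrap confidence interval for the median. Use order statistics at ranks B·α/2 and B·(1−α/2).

α = 0.05; lower rank = 40 × 0.025 = 1; upper rank = 40 × 0.975 = 39.
The 1st smallest replicate is 15.75; the 39th is 22.40.

(15.75, 22.40)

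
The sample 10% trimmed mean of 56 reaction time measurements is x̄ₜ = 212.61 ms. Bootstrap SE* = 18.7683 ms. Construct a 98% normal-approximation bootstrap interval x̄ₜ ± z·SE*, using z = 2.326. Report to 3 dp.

(168.955, 256.265)

Margin = 2.326 × 18.7683 = 43.6551
Interval: 212.61 ± 43.6551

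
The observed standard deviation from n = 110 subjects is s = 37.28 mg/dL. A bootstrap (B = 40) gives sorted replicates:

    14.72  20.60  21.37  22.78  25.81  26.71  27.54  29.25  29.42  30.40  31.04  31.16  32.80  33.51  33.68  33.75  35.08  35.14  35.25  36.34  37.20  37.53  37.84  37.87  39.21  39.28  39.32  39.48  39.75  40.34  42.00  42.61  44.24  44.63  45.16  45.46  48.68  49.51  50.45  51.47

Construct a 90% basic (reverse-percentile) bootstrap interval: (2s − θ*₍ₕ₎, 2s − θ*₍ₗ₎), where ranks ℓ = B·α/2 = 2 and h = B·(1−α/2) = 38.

Percentile endpoints at ranks 2 and 38: θ*₍2₎ = 20.60, θ*₍38₎ = 49.51.
Basic interval reflects these around s:
  lower = 2 × 37.28 − 49.51 = 25.05
  upper = 2 × 37.28 − 20.60 = 53.96

(25.05, 53.96)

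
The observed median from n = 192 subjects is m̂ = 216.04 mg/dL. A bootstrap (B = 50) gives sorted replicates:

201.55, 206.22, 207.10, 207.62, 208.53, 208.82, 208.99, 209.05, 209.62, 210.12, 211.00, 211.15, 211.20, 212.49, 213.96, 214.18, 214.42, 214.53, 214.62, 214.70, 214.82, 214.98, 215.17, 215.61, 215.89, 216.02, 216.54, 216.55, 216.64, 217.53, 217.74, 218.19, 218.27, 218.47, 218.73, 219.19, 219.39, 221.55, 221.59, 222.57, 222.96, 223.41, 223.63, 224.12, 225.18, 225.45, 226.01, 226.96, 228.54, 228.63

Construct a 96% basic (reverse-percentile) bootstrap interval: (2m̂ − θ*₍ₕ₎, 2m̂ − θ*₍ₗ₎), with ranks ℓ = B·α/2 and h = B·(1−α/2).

(203.54, 230.53)

Percentile endpoints at ranks 1 and 49: θ*₍1₎ = 201.55, θ*₍49₎ = 228.54.
Basic interval reflects these around m̂:
  lower = 2 × 216.04 − 228.54 = 203.54
  upper = 2 × 216.04 − 201.55 = 230.53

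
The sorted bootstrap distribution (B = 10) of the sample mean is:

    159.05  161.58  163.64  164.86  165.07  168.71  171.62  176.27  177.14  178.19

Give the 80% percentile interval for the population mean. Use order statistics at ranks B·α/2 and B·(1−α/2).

α = 0.20; lower rank = 10 × 0.100 = 1; upper rank = 10 × 0.900 = 9.
The 1st smallest replicate is 159.05; the 9th is 177.14.

(159.05, 177.14)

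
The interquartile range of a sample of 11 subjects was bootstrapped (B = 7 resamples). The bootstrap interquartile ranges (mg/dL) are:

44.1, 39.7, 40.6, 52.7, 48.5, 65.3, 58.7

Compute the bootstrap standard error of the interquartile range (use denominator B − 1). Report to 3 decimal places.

SE* = 9.562

Bootstrap SE is the standard deviation of the 7 replicate interquartile ranges.
Mean of replicates: (44.1 + 39.7 + 40.6 + 52.7 + 48.5 + 65.3 + 58.7) / 7 = 349.6000 / 7 = 49.9429
Sum of squared deviations: (−5.8429)² + (−10.2429)² + (−9.3429)² + (+2.7571)² + (−1.4429)² + (+15.3571)² + (+8.7571)² = 548.5571
Variance = 548.5571 / 6 = 91.4262
SE* = √91.4262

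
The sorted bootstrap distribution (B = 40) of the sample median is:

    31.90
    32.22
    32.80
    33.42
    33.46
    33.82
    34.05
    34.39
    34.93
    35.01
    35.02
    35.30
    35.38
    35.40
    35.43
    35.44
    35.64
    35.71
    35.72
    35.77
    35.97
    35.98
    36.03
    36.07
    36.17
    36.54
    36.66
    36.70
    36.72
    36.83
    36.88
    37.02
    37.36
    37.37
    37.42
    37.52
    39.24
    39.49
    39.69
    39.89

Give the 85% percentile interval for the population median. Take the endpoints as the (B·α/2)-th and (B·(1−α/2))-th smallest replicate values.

α = 0.15; lower rank = 40 × 0.075 = 3; upper rank = 40 × 0.925 = 37.
The 3rd smallest replicate is 32.80; the 37th is 39.24.

(32.80, 39.24)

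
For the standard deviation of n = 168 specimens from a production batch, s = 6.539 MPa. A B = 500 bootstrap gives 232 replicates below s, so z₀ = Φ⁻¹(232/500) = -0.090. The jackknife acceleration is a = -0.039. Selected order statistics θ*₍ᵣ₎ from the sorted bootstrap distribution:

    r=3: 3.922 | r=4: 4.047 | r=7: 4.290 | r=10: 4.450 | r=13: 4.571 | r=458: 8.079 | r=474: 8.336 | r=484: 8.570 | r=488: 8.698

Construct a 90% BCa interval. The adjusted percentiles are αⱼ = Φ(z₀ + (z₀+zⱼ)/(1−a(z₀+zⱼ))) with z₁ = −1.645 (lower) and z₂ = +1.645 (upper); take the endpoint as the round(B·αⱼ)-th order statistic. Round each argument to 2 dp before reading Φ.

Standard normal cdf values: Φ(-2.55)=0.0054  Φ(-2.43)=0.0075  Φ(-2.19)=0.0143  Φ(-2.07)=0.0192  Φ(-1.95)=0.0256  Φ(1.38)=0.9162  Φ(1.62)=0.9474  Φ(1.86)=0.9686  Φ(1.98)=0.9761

(4.571, 8.079)

Lower: z₀ + z₁ = -0.090 + (-1.645) = -1.735; 1 − a(z₀+z₁) = 1 − (-0.039)(-1.735) = 0.9323; argument = -0.090 + (-1.735)/0.9323 = -1.9509 → -1.95.
α₁ = Φ(-1.95) = 0.0256; rank = round(500 × 0.0256) = 13; θ*₍13₎ = 4.571.
Upper: z₀ + z₂ = 1.555; 1 − a(z₀+z₂) = 1.0606; argument = 1.3761 → 1.38; α₂ = 0.9162; rank = 458; θ*₍458₎ = 8.079.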